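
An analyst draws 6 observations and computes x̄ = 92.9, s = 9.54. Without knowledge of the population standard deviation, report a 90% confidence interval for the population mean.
(85.05, 100.75)

t-interval (σ unknown):
df = n - 1 = 5
t* = 2.015 for 90% confidence

Margin of error = t* · s/√n = 2.015 · 9.54/√6 = 7.85

CI: (85.05, 100.75)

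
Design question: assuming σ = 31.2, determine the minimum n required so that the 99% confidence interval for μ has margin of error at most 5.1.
n ≥ 249

For margin E ≤ 5.1:
n ≥ (z* · σ / E)²
n ≥ (2.576 · 31.2 / 5.1)²
n ≥ 248.35

Minimum n = 249 (rounding up)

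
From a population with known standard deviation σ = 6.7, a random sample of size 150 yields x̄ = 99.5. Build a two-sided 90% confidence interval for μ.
(98.60, 100.40)

z-interval (σ known):
z* = 1.645 for 90% confidence

Margin of error = z* · σ/√n = 1.645 · 6.7/√150 = 0.90

CI: (99.5 - 0.90, 99.5 + 0.90) = (98.60, 100.40)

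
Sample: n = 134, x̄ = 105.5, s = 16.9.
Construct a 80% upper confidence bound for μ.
μ ≤ 106.73

Upper bound (one-sided):
t* = 0.844 (one-sided for 80%)
Upper bound = x̄ + t* · s/√n = 105.5 + 0.844 · 16.9/√134 = 106.73

We are 80% confident that μ ≤ 106.73.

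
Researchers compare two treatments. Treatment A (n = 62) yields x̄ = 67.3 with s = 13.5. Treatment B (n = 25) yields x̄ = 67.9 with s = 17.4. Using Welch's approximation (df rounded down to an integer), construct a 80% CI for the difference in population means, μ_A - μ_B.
(-5.67, 4.47)

Difference: x̄₁ - x̄₂ = -0.60
SE = √(s₁²/n₁ + s₂²/n₂) = √(13.5²/62 + 17.4²/25) = 3.8794
df = 36.23 → 36 (Welch–Satterthwaite, rounded down)
t* = 1.306

CI: -0.60 ± 1.306 · 3.8794 = -0.60 ± 5.07 = (-5.67, 4.47)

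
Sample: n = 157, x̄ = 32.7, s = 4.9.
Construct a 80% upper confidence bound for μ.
μ ≤ 33.03

Upper bound (one-sided):
t* = 0.844 (one-sided for 80%)
Upper bound = x̄ + t* · s/√n = 32.7 + 0.844 · 4.9/√157 = 33.03

We are 80% confident that μ ≤ 33.03.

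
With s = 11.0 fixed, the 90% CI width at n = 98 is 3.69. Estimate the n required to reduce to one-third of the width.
n ≈ 882

CI width ∝ 1/√n
To reduce width by factor 3, need √n to grow by 3 → need 3² = 9 times as many samples.

Current: n = 98, width = 3.69
New: n = 882, width ≈ 1.22

Width reduced by factor of 3.69/1.22 = 3.02.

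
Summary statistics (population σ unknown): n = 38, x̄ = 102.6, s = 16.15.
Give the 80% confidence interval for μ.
(99.18, 106.02)

t-interval (σ unknown):
df = n - 1 = 37
t* = 1.305 for 80% confidence

Margin of error = t* · s/√n = 1.305 · 16.15/√38 = 3.42

CI: (99.18, 106.02)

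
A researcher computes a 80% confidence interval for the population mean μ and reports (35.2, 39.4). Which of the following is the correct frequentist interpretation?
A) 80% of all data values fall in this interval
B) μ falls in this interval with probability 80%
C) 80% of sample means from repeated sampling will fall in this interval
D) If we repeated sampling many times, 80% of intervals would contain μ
D

A) Wrong — a CI is about the parameter μ, not individual data values.
B) Wrong — μ is fixed; the randomness lives in the interval, not in μ.
C) Wrong — coverage applies to intervals containing μ, not to future x̄ values.
D) Correct — this is the frequentist long-run coverage interpretation.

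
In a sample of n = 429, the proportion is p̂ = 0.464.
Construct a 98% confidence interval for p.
(0.408, 0.520)

Proportion CI:
SE = √(p̂(1-p̂)/n) = √(0.464 · 0.536 / 429) = 0.02408

z* = 2.326
Margin = z* · SE = 2.326 · 0.02408 = 0.0560

CI: 0.464 ± 0.0560 = (0.408, 0.520)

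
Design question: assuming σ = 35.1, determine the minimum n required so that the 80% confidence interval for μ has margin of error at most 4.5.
n ≥ 100

For margin E ≤ 4.5:
n ≥ (z* · σ / E)²
n ≥ (1.282 · 35.1 / 4.5)²
n ≥ 99.99

Minimum n = 100 (rounding up)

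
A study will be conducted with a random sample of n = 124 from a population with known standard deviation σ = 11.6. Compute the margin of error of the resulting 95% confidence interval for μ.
Margin of error = 2.04

Margin of error = z* · σ/√n
= 1.960 · 11.6/√124
= 1.960 · 11.6/11.1355
= 2.04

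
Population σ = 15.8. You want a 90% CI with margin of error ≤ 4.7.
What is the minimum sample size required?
n ≥ 31

For margin E ≤ 4.7:
n ≥ (z* · σ / E)²
n ≥ (1.645 · 15.8 / 4.7)²
n ≥ 30.58

Minimum n = 31 (rounding up)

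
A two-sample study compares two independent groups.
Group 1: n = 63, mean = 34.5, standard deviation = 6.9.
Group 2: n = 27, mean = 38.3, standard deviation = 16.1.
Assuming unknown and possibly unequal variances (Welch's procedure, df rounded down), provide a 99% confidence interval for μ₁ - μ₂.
(-12.65, 5.05)

Difference: x̄₁ - x̄₂ = -3.80
SE = √(s₁²/n₁ + s₂²/n₂) = √(6.9²/63 + 16.1²/27) = 3.2181
df = 30.18 → 30 (Welch–Satterthwaite, rounded down)
t* = 2.750

CI: -3.80 ± 2.750 · 3.2181 = -3.80 ± 8.85 = (-12.65, 5.05)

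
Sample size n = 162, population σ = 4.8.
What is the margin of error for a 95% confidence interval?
Margin of error = 0.74

Margin of error = z* · σ/√n
= 1.960 · 4.8/√162
= 1.960 · 4.8/12.7279
= 0.74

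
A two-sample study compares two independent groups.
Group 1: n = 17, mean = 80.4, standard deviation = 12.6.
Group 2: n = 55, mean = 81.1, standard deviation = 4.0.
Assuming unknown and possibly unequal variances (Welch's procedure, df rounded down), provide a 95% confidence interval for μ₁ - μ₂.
(-7.25, 5.85)

Difference: x̄₁ - x̄₂ = -0.70
SE = √(s₁²/n₁ + s₂²/n₂) = √(12.6²/17 + 4.0²/55) = 3.1032
df = 17.01 → 17 (Welch–Satterthwaite, rounded down)
t* = 2.110

CI: -0.70 ± 2.110 · 3.1032 = -0.70 ± 6.55 = (-7.25, 5.85)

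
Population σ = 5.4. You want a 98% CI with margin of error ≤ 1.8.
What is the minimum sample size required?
n ≥ 49

For margin E ≤ 1.8:
n ≥ (z* · σ / E)²
n ≥ (2.326 · 5.4 / 1.8)²
n ≥ 48.69

Minimum n = 49 (rounding up)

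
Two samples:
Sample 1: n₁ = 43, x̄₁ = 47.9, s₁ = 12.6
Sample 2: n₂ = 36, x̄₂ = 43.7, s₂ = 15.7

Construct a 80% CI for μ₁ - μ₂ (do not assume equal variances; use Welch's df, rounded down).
(-0.00, 8.40)

Difference: x̄₁ - x̄₂ = 4.20
SE = √(s₁²/n₁ + s₂²/n₂) = √(12.6²/43 + 15.7²/36) = 3.2464
df = 66.75 → 66 (Welch–Satterthwaite, rounded down)
t* = 1.295

CI: 4.20 ± 1.295 · 3.2464 = 4.20 ± 4.20 = (-0.00, 8.40)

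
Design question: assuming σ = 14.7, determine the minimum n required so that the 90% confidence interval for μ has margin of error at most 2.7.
n ≥ 81

For margin E ≤ 2.7:
n ≥ (z* · σ / E)²
n ≥ (1.645 · 14.7 / 2.7)²
n ≥ 80.21

Minimum n = 81 (rounding up)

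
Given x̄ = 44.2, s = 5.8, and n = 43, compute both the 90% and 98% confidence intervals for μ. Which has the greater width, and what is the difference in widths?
98% CI is wider by 1.30

df = 42
90% CI: t* = 1.682, (42.71, 45.69), width = 2 · t* · s/√n = 2.98
98% CI: t* = 2.418, (42.06, 46.34), width = 2 · t* · s/√n = 4.28

The 98% CI is wider by 4.28 - 2.98 = 1.30.
Higher confidence requires a wider interval.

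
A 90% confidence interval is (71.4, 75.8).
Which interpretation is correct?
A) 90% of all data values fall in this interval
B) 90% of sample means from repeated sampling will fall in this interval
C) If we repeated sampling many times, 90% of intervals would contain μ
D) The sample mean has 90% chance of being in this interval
C

A) Wrong — a CI is about the parameter μ, not individual data values.
B) Wrong — coverage applies to intervals containing μ, not to future x̄ values.
C) Correct — this is the frequentist long-run coverage interpretation.
D) Wrong — x̄ is observed and sits in the interval by construction.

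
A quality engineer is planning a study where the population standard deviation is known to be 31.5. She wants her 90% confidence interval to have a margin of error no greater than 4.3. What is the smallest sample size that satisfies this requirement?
n ≥ 146

For margin E ≤ 4.3:
n ≥ (z* · σ / E)²
n ≥ (1.645 · 31.5 / 4.3)²
n ≥ 145.22

Minimum n = 146 (rounding up)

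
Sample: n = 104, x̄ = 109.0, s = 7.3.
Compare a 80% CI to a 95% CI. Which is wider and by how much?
95% CI is wider by 0.99

df = 103
80% CI: t* = 1.290, (108.08, 109.92), width = 2 · t* · s/√n = 1.85
95% CI: t* = 1.983, (107.58, 110.42), width = 2 · t* · s/√n = 2.84

The 95% CI is wider by 2.84 - 1.85 = 0.99.
Higher confidence requires a wider interval.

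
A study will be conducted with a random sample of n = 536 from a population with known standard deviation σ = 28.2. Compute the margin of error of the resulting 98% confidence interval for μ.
Margin of error = 2.83

Margin of error = z* · σ/√n
= 2.326 · 28.2/√536
= 2.326 · 28.2/23.1517
= 2.83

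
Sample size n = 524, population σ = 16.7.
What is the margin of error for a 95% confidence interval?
Margin of error = 1.43

Margin of error = z* · σ/√n
= 1.960 · 16.7/√524
= 1.960 · 16.7/22.8910
= 1.43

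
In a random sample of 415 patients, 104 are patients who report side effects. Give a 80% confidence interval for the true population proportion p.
(0.223, 0.278)

Proportion CI:
p̂ = 104/415 = 0.25060
SE = √(p̂(1-p̂)/n) = √(0.25060 · 0.74940 / 415) = 0.02127

z* = 1.282
Margin = z* · SE = 1.282 · 0.02127 = 0.0273

CI: 0.25060 ± 0.0273 = (0.223, 0.278)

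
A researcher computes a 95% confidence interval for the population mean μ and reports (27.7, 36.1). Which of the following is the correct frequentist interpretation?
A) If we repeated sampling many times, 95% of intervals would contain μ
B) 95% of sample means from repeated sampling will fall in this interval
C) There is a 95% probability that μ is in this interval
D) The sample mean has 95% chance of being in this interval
A

A) Correct — this is the frequentist long-run coverage interpretation.
B) Wrong — coverage applies to intervals containing μ, not to future x̄ values.
C) Wrong — μ is fixed; the randomness lives in the interval, not in μ.
D) Wrong — x̄ is observed and sits in the interval by construction.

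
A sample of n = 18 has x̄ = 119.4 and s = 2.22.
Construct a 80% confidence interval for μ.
(118.70, 120.10)

t-interval (σ unknown):
df = n - 1 = 17
t* = 1.333 for 80% confidence

Margin of error = t* · s/√n = 1.333 · 2.22/√18 = 0.70

CI: (118.70, 120.10)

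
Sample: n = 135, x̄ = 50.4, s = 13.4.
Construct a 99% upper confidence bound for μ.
μ ≤ 53.11

Upper bound (one-sided):
t* = 2.354 (one-sided for 99%)
Upper bound = x̄ + t* · s/√n = 50.4 + 2.354 · 13.4/√135 = 53.11

We are 99% confident that μ ≤ 53.11.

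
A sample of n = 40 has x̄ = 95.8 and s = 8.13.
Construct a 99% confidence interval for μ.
(92.32, 99.28)

t-interval (σ unknown):
df = n - 1 = 39
t* = 2.708 for 99% confidence

Margin of error = t* · s/√n = 2.708 · 8.13/√40 = 3.48

CI: (92.32, 99.28)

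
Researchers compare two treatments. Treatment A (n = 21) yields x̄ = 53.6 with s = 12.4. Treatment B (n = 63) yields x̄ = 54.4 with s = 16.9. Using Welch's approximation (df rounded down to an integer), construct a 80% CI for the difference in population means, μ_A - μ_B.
(-5.28, 3.68)

Difference: x̄₁ - x̄₂ = -0.80
SE = √(s₁²/n₁ + s₂²/n₂) = √(12.4²/21 + 16.9²/63) = 3.4432
df = 46.66 → 46 (Welch–Satterthwaite, rounded down)
t* = 1.300

CI: -0.80 ± 1.300 · 3.4432 = -0.80 ± 4.48 = (-5.28, 3.68)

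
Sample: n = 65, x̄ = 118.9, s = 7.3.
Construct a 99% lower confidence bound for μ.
μ ≥ 116.74

Lower bound (one-sided):
t* = 2.386 (one-sided for 99%)
Lower bound = x̄ - t* · s/√n = 118.9 - 2.386 · 7.3/√65 = 116.74

We are 99% confident that μ ≥ 116.74.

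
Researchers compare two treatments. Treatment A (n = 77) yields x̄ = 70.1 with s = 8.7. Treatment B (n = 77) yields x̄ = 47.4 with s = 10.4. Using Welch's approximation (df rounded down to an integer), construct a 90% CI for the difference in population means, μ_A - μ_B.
(20.14, 25.26)

Difference: x̄₁ - x̄₂ = 22.70
SE = √(s₁²/n₁ + s₂²/n₂) = √(8.7²/77 + 10.4²/77) = 1.5452
df = 147.40 → 147 (Welch–Satterthwaite, rounded down)
t* = 1.655

CI: 22.70 ± 1.655 · 1.5452 = 22.70 ± 2.56 = (20.14, 25.26)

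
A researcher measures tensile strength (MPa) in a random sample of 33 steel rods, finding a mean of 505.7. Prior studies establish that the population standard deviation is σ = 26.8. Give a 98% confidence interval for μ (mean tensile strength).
(494.85, 516.55)

z-interval (σ known):
z* = 2.326 for 98% confidence

Margin of error = z* · σ/√n = 2.326 · 26.8/√33 = 10.85

CI: (505.7 - 10.85, 505.7 + 10.85) = (494.85, 516.55)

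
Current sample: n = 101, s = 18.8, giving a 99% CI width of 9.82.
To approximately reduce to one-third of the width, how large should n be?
n ≈ 909

CI width ∝ 1/√n
To reduce width by factor 3, need √n to grow by 3 → need 3² = 9 times as many samples.

Current: n = 101, width = 9.82
New: n = 909, width ≈ 3.22

Width reduced by factor of 9.82/3.22 = 3.05.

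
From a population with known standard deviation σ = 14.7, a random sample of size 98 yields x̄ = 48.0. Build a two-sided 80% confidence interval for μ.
(46.10, 49.90)

z-interval (σ known):
z* = 1.282 for 80% confidence

Margin of error = z* · σ/√n = 1.282 · 14.7/√98 = 1.90

CI: (48.0 - 1.90, 48.0 + 1.90) = (46.10, 49.90)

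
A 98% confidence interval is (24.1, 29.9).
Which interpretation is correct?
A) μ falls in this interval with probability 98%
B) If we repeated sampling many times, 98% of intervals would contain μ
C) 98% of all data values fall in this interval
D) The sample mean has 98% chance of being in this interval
B

A) Wrong — μ is fixed; the randomness lives in the interval, not in μ.
B) Correct — this is the frequentist long-run coverage interpretation.
C) Wrong — a CI is about the parameter μ, not individual data values.
D) Wrong — x̄ is observed and sits in the interval by construction.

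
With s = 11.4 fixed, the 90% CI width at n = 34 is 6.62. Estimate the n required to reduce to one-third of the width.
n ≈ 306

CI width ∝ 1/√n
To reduce width by factor 3, need √n to grow by 3 → need 3² = 9 times as many samples.

Current: n = 34, width = 6.62
New: n = 306, width ≈ 2.15

Width reduced by factor of 6.62/2.15 = 3.08.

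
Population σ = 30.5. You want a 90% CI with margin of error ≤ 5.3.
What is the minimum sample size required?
n ≥ 90

For margin E ≤ 5.3:
n ≥ (z* · σ / E)²
n ≥ (1.645 · 30.5 / 5.3)²
n ≥ 89.61

Minimum n = 90 (rounding up)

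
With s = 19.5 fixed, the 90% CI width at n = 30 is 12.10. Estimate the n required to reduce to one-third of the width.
n ≈ 270

CI width ∝ 1/√n
To reduce width by factor 3, need √n to grow by 3 → need 3² = 9 times as many samples.

Current: n = 30, width = 12.10
New: n = 270, width ≈ 3.92

Width reduced by factor of 12.10/3.92 = 3.09.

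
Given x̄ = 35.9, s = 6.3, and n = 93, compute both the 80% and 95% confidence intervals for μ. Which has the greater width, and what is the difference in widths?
95% CI is wider by 0.90

df = 92
80% CI: t* = 1.291, (35.06, 36.74), width = 2 · t* · s/√n = 1.69
95% CI: t* = 1.986, (34.60, 37.20), width = 2 · t* · s/√n = 2.59

The 95% CI is wider by 2.59 - 1.69 = 0.90.
Higher confidence requires a wider interval.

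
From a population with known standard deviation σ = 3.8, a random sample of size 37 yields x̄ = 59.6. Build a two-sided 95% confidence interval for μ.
(58.38, 60.82)

z-interval (σ known):
z* = 1.960 for 95% confidence

Margin of error = z* · σ/√n = 1.960 · 3.8/√37 = 1.22

CI: (59.6 - 1.22, 59.6 + 1.22) = (58.38, 60.82)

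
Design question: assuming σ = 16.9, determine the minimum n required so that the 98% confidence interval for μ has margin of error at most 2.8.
n ≥ 198

For margin E ≤ 2.8:
n ≥ (z* · σ / E)²
n ≥ (2.326 · 16.9 / 2.8)²
n ≥ 197.10

Minimum n = 198 (rounding up)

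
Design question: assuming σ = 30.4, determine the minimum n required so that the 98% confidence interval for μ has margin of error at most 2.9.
n ≥ 595

For margin E ≤ 2.9:
n ≥ (z* · σ / E)²
n ≥ (2.326 · 30.4 / 2.9)²
n ≥ 594.53

Minimum n = 595 (rounding up)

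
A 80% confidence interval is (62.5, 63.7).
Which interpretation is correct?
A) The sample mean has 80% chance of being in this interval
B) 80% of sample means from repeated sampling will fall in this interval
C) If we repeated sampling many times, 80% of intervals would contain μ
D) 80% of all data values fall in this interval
C

A) Wrong — x̄ is observed and sits in the interval by construction.
B) Wrong — coverage applies to intervals containing μ, not to future x̄ values.
C) Correct — this is the frequentist long-run coverage interpretation.
D) Wrong — a CI is about the parameter μ, not individual data values.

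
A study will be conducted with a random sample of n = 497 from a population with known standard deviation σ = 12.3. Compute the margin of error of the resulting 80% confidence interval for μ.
Margin of error = 0.71

Margin of error = z* · σ/√n
= 1.282 · 12.3/√497
= 1.282 · 12.3/22.2935
= 0.71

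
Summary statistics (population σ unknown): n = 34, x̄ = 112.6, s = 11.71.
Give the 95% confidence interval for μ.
(108.51, 116.69)

t-interval (σ unknown):
df = n - 1 = 33
t* = 2.035 for 95% confidence

Margin of error = t* · s/√n = 2.035 · 11.71/√34 = 4.09

CI: (108.51, 116.69)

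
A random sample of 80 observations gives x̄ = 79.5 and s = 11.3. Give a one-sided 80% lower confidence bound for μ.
μ ≥ 78.43

Lower bound (one-sided):
t* = 0.846 (one-sided for 80%)
Lower bound = x̄ - t* · s/√n = 79.5 - 0.846 · 11.3/√80 = 78.43

We are 80% confident that μ ≥ 78.43.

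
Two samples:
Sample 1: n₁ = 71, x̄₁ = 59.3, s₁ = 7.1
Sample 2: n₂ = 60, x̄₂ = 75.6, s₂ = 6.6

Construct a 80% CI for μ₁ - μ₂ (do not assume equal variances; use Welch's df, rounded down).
(-17.84, -14.76)

Difference: x̄₁ - x̄₂ = -16.30
SE = √(s₁²/n₁ + s₂²/n₂) = √(7.1²/71 + 6.6²/60) = 1.1983
df = 127.80 → 127 (Welch–Satterthwaite, rounded down)
t* = 1.288

CI: -16.30 ± 1.288 · 1.1983 = -16.30 ± 1.54 = (-17.84, -14.76)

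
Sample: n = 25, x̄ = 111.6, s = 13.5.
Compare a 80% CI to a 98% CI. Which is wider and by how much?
98% CI is wider by 6.34

df = 24
80% CI: t* = 1.318, (108.04, 115.16), width = 2 · t* · s/√n = 7.12
98% CI: t* = 2.492, (104.87, 118.33), width = 2 · t* · s/√n = 13.46

The 98% CI is wider by 13.46 - 7.12 = 6.34.
Higher confidence requires a wider interval.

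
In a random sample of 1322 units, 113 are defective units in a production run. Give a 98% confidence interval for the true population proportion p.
(0.068, 0.103)

Proportion CI:
p̂ = 113/1322 = 0.08548
SE = √(p̂(1-p̂)/n) = √(0.08548 · 0.91452 / 1322) = 0.00769

z* = 2.326
Margin = z* · SE = 2.326 · 0.00769 = 0.0179

CI: 0.08548 ± 0.0179 = (0.068, 0.103)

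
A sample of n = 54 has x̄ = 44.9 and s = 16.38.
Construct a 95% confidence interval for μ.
(40.43, 49.37)

t-interval (σ unknown):
df = n - 1 = 53
t* = 2.006 for 95% confidence

Margin of error = t* · s/√n = 2.006 · 16.38/√54 = 4.47

CI: (40.43, 49.37)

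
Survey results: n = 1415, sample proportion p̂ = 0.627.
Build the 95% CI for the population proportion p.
(0.602, 0.652)

Proportion CI:
SE = √(p̂(1-p̂)/n) = √(0.627 · 0.373 / 1415) = 0.01286

z* = 1.960
Margin = z* · SE = 1.960 · 0.01286 = 0.0252

CI: 0.627 ± 0.0252 = (0.602, 0.652)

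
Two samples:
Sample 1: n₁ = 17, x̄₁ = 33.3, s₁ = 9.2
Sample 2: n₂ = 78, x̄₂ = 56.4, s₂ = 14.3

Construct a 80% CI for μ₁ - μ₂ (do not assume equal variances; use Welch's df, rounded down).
(-26.70, -19.50)

Difference: x̄₁ - x̄₂ = -23.10
SE = √(s₁²/n₁ + s₂²/n₂) = √(9.2²/17 + 14.3²/78) = 2.7569
df = 35.26 → 35 (Welch–Satterthwaite, rounded down)
t* = 1.306

CI: -23.10 ± 1.306 · 2.7569 = -23.10 ± 3.60 = (-26.70, -19.50)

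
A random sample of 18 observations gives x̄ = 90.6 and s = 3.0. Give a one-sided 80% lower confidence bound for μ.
μ ≥ 89.99

Lower bound (one-sided):
t* = 0.863 (one-sided for 80%)
Lower bound = x̄ - t* · s/√n = 90.6 - 0.863 · 3.0/√18 = 89.99

We are 80% confident that μ ≥ 89.99.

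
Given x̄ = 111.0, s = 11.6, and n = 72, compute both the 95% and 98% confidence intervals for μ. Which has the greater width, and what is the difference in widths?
98% CI is wider by 1.06

df = 71
95% CI: t* = 1.994, (108.27, 113.73), width = 2 · t* · s/√n = 5.45
98% CI: t* = 2.380, (107.75, 114.25), width = 2 · t* · s/√n = 6.51

The 98% CI is wider by 6.51 - 5.45 = 1.06.
Higher confidence requires a wider interval.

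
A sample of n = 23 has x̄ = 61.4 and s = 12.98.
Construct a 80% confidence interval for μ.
(57.82, 64.98)

t-interval (σ unknown):
df = n - 1 = 22
t* = 1.321 for 80% confidence

Margin of error = t* · s/√n = 1.321 · 12.98/√23 = 3.58

CI: (57.82, 64.98)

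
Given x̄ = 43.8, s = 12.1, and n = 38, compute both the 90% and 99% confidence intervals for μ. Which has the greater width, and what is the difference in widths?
99% CI is wider by 4.04

df = 37
90% CI: t* = 1.687, (40.49, 47.11), width = 2 · t* · s/√n = 6.62
99% CI: t* = 2.715, (38.47, 49.13), width = 2 · t* · s/√n = 10.66

The 99% CI is wider by 10.66 - 6.62 = 4.04.
Higher confidence requires a wider interval.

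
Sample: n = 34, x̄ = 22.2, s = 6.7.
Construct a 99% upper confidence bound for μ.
μ ≤ 25.01

Upper bound (one-sided):
t* = 2.445 (one-sided for 99%)
Upper bound = x̄ + t* · s/√n = 22.2 + 2.445 · 6.7/√34 = 25.01

We are 99% confident that μ ≤ 25.01.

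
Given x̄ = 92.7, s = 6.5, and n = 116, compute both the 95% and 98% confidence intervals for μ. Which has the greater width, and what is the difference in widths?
98% CI is wider by 0.46

df = 115
95% CI: t* = 1.981, (91.50, 93.90), width = 2 · t* · s/√n = 2.39
98% CI: t* = 2.359, (91.28, 94.12), width = 2 · t* · s/√n = 2.85

The 98% CI is wider by 2.85 - 2.39 = 0.46.
Higher confidence requires a wider interval.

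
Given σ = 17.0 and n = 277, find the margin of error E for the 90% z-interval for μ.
Margin of error = 1.68

Margin of error = z* · σ/√n
= 1.645 · 17.0/√277
= 1.645 · 17.0/16.6433
= 1.68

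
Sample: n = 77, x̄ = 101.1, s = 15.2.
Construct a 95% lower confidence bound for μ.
μ ≥ 98.22

Lower bound (one-sided):
t* = 1.665 (one-sided for 95%)
Lower bound = x̄ - t* · s/√n = 101.1 - 1.665 · 15.2/√77 = 98.22

We are 95% confident that μ ≥ 98.22.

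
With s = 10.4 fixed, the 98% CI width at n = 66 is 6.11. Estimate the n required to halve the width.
n ≈ 264

CI width ∝ 1/√n
To reduce width by factor 2, need √n to grow by 2 → need 2² = 4 times as many samples.

Current: n = 66, width = 6.11
New: n = 264, width ≈ 3.00

Width reduced by factor of 6.11/3.00 = 2.04.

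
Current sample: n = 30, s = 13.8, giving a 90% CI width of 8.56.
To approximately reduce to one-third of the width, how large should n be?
n ≈ 270

CI width ∝ 1/√n
To reduce width by factor 3, need √n to grow by 3 → need 3² = 9 times as many samples.

Current: n = 30, width = 8.56
New: n = 270, width ≈ 2.77

Width reduced by factor of 8.56/2.77 = 3.09.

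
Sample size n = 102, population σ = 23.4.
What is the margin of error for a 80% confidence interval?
Margin of error = 2.97

Margin of error = z* · σ/√n
= 1.282 · 23.4/√102
= 1.282 · 23.4/10.0995
= 2.97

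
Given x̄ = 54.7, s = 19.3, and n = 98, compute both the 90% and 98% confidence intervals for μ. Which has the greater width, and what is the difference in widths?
98% CI is wider by 2.74

df = 97
90% CI: t* = 1.661, (51.46, 57.94), width = 2 · t* · s/√n = 6.48
98% CI: t* = 2.365, (50.09, 59.31), width = 2 · t* · s/√n = 9.22

The 98% CI is wider by 9.22 - 6.48 = 2.74.
Higher confidence requires a wider interval.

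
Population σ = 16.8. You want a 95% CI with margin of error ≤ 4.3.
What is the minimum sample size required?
n ≥ 59

For margin E ≤ 4.3:
n ≥ (z* · σ / E)²
n ≥ (1.960 · 16.8 / 4.3)²
n ≥ 58.64

Minimum n = 59 (rounding up)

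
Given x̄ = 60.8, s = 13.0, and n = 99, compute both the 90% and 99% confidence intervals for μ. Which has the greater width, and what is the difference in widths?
99% CI is wider by 2.52

df = 98
90% CI: t* = 1.661, (58.63, 62.97), width = 2 · t* · s/√n = 4.34
99% CI: t* = 2.627, (57.37, 64.23), width = 2 · t* · s/√n = 6.86

The 99% CI is wider by 6.86 - 4.34 = 2.52.
Higher confidence requires a wider interval.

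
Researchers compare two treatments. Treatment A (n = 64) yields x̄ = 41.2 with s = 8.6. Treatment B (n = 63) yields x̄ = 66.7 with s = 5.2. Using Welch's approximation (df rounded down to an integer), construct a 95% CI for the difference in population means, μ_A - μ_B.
(-28.00, -23.00)

Difference: x̄₁ - x̄₂ = -25.50
SE = √(s₁²/n₁ + s₂²/n₂) = √(8.6²/64 + 5.2²/63) = 1.2589
df = 103.92 → 103 (Welch–Satterthwaite, rounded down)
t* = 1.983

CI: -25.50 ± 1.983 · 1.2589 = -25.50 ± 2.50 = (-28.00, -23.00)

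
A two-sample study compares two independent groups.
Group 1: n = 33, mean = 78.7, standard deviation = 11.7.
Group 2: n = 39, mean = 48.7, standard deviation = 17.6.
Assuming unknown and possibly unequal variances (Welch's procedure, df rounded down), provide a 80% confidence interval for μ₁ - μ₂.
(25.50, 34.50)

Difference: x̄₁ - x̄₂ = 30.00
SE = √(s₁²/n₁ + s₂²/n₂) = √(11.7²/33 + 17.6²/39) = 3.4772
df = 66.51 → 66 (Welch–Satterthwaite, rounded down)
t* = 1.295

CI: 30.00 ± 1.295 · 3.4772 = 30.00 ± 4.50 = (25.50, 34.50)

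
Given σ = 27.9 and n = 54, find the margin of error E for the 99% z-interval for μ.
Margin of error = 9.78

Margin of error = z* · σ/√n
= 2.576 · 27.9/√54
= 2.576 · 27.9/7.3485
= 9.78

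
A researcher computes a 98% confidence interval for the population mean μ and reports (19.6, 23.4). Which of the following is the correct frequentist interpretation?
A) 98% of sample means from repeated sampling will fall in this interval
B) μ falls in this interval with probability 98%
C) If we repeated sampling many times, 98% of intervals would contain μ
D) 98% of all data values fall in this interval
C

A) Wrong — coverage applies to intervals containing μ, not to future x̄ values.
B) Wrong — μ is fixed; the randomness lives in the interval, not in μ.
C) Correct — this is the frequentist long-run coverage interpretation.
D) Wrong — a CI is about the parameter μ, not individual data values.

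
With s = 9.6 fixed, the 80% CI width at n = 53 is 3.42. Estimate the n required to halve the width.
n ≈ 212

CI width ∝ 1/√n
To reduce width by factor 2, need √n to grow by 2 → need 2² = 4 times as many samples.

Current: n = 53, width = 3.42
New: n = 212, width ≈ 1.70

Width reduced by factor of 3.42/1.70 = 2.01.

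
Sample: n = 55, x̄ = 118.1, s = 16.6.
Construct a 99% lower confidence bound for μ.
μ ≥ 112.73

Lower bound (one-sided):
t* = 2.397 (one-sided for 99%)
Lower bound = x̄ - t* · s/√n = 118.1 - 2.397 · 16.6/√55 = 112.73

We are 99% confident that μ ≥ 112.73.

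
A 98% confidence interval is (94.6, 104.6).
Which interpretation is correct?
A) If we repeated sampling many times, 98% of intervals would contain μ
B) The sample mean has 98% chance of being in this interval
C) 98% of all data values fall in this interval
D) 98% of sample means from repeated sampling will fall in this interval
A

A) Correct — this is the frequentist long-run coverage interpretation.
B) Wrong — x̄ is observed and sits in the interval by construction.
C) Wrong — a CI is about the parameter μ, not individual data values.
D) Wrong — coverage applies to intervals containing μ, not to future x̄ values.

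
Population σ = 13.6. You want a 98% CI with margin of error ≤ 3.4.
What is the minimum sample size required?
n ≥ 87

For margin E ≤ 3.4:
n ≥ (z* · σ / E)²
n ≥ (2.326 · 13.6 / 3.4)²
n ≥ 86.56

Minimum n = 87 (rounding up)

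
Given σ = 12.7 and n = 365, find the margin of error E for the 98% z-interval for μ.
Margin of error = 1.55

Margin of error = z* · σ/√n
= 2.326 · 12.7/√365
= 2.326 · 12.7/19.1050
= 1.55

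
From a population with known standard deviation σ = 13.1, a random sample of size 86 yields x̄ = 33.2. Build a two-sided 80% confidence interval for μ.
(31.39, 35.01)

z-interval (σ known):
z* = 1.282 for 80% confidence

Margin of error = z* · σ/√n = 1.282 · 13.1/√86 = 1.81

CI: (33.2 - 1.81, 33.2 + 1.81) = (31.39, 35.01)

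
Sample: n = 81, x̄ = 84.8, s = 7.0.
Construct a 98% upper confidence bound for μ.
μ ≤ 86.42

Upper bound (one-sided):
t* = 2.088 (one-sided for 98%)
Upper bound = x̄ + t* · s/√n = 84.8 + 2.088 · 7.0/√81 = 86.42

We are 98% confident that μ ≤ 86.42.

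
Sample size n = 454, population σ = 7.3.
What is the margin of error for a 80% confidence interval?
Margin of error = 0.44

Margin of error = z* · σ/√n
= 1.282 · 7.3/√454
= 1.282 · 7.3/21.3073
= 0.44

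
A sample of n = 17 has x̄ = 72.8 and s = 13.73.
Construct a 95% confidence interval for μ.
(65.74, 79.86)

t-interval (σ unknown):
df = n - 1 = 16
t* = 2.120 for 95% confidence

Margin of error = t* · s/√n = 2.120 · 13.73/√17 = 7.06

CI: (65.74, 79.86)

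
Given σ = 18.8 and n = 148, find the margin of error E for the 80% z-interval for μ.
Margin of error = 1.98

Margin of error = z* · σ/√n
= 1.282 · 18.8/√148
= 1.282 · 18.8/12.1655
= 1.98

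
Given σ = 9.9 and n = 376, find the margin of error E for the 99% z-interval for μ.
Margin of error = 1.32

Margin of error = z* · σ/√n
= 2.576 · 9.9/√376
= 2.576 · 9.9/19.3907
= 1.32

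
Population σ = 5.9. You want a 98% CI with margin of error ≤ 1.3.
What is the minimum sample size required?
n ≥ 112

For margin E ≤ 1.3:
n ≥ (z* · σ / E)²
n ≥ (2.326 · 5.9 / 1.3)²
n ≥ 111.44

Minimum n = 112 (rounding up)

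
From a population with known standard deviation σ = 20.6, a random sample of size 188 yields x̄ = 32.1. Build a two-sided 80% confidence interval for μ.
(30.17, 34.03)

z-interval (σ known):
z* = 1.282 for 80% confidence

Margin of error = z* · σ/√n = 1.282 · 20.6/√188 = 1.93

CI: (32.1 - 1.93, 32.1 + 1.93) = (30.17, 34.03)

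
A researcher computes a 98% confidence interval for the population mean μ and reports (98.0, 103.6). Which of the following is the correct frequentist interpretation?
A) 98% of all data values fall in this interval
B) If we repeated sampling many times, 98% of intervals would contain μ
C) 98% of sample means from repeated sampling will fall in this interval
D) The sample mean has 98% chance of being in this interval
B

A) Wrong — a CI is about the parameter μ, not individual data values.
B) Correct — this is the frequentist long-run coverage interpretation.
C) Wrong — coverage applies to intervals containing μ, not to future x̄ values.
D) Wrong — x̄ is observed and sits in the interval by construction.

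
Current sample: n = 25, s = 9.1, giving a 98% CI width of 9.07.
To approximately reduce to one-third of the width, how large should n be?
n ≈ 225

CI width ∝ 1/√n
To reduce width by factor 3, need √n to grow by 3 → need 3² = 9 times as many samples.

Current: n = 25, width = 9.07
New: n = 225, width ≈ 2.84

Width reduced by factor of 9.07/2.84 = 3.19.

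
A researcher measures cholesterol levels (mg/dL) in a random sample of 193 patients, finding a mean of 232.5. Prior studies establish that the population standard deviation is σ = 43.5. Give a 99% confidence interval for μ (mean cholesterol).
(224.43, 240.57)

z-interval (σ known):
z* = 2.576 for 99% confidence

Margin of error = z* · σ/√n = 2.576 · 43.5/√193 = 8.07

CI: (232.5 - 8.07, 232.5 + 8.07) = (224.43, 240.57)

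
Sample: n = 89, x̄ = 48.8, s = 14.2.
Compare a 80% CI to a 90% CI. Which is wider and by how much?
90% CI is wider by 1.11

df = 88
80% CI: t* = 1.291, (46.86, 50.74), width = 2 · t* · s/√n = 3.89
90% CI: t* = 1.662, (46.30, 51.30), width = 2 · t* · s/√n = 5.00

The 90% CI is wider by 5.00 - 3.89 = 1.11.
Higher confidence requires a wider interval.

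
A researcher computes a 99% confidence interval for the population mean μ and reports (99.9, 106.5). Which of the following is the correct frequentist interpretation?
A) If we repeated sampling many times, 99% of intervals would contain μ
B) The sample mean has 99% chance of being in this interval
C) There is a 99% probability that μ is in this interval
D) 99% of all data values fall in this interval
A

A) Correct — this is the frequentist long-run coverage interpretation.
B) Wrong — x̄ is observed and sits in the interval by construction.
C) Wrong — μ is fixed; the randomness lives in the interval, not in μ.
D) Wrong — a CI is about the parameter μ, not individual data values.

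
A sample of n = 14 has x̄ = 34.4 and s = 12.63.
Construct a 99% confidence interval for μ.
(24.23, 44.57)

t-interval (σ unknown):
df = n - 1 = 13
t* = 3.012 for 99% confidence

Margin of error = t* · s/√n = 3.012 · 12.63/√14 = 10.17

CI: (24.23, 44.57)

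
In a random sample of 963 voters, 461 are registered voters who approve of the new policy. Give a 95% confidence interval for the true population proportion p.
(0.447, 0.510)

Proportion CI:
p̂ = 461/963 = 0.47871
SE = √(p̂(1-p̂)/n) = √(0.47871 · 0.52129 / 963) = 0.01610

z* = 1.960
Margin = z* · SE = 1.960 · 0.01610 = 0.0316

CI: 0.47871 ± 0.0316 = (0.447, 0.510)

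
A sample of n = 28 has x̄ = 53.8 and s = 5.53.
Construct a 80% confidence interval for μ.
(52.43, 55.17)

t-interval (σ unknown):
df = n - 1 = 27
t* = 1.314 for 80% confidence

Margin of error = t* · s/√n = 1.314 · 5.53/√28 = 1.37

CI: (52.43, 55.17)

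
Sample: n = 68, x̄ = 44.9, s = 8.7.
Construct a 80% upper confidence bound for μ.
μ ≤ 45.79

Upper bound (one-sided):
t* = 0.847 (one-sided for 80%)
Upper bound = x̄ + t* · s/√n = 44.9 + 0.847 · 8.7/√68 = 45.79

We are 80% confident that μ ≤ 45.79.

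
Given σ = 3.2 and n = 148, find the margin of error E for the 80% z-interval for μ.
Margin of error = 0.34

Margin of error = z* · σ/√n
= 1.282 · 3.2/√148
= 1.282 · 3.2/12.1655
= 0.34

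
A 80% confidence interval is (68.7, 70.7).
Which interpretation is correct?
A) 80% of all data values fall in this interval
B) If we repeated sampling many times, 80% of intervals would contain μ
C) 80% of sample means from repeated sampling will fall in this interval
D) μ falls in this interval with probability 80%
B

A) Wrong — a CI is about the parameter μ, not individual data values.
B) Correct — this is the frequentist long-run coverage interpretation.
C) Wrong — coverage applies to intervals containing μ, not to future x̄ values.
D) Wrong — μ is fixed; the randomness lives in the interval, not in μ.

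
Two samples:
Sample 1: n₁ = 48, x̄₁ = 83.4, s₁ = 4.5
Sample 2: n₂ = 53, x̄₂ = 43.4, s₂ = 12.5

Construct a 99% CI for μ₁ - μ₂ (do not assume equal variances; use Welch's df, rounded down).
(35.13, 44.87)

Difference: x̄₁ - x̄₂ = 40.00
SE = √(s₁²/n₁ + s₂²/n₂) = √(4.5²/48 + 12.5²/53) = 1.8358
df = 66.44 → 66 (Welch–Satterthwaite, rounded down)
t* = 2.652

CI: 40.00 ± 2.652 · 1.8358 = 40.00 ± 4.87 = (35.13, 44.87)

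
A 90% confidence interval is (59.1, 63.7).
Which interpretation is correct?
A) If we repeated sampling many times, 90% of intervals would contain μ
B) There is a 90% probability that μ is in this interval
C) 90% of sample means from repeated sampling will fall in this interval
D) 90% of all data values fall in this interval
A

A) Correct — this is the frequentist long-run coverage interpretation.
B) Wrong — μ is fixed; the randomness lives in the interval, not in μ.
C) Wrong — coverage applies to intervals containing μ, not to future x̄ values.
D) Wrong — a CI is about the parameter μ, not individual data values.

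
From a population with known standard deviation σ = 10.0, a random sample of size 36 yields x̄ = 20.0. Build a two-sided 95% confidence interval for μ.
(16.73, 23.27)

z-interval (σ known):
z* = 1.960 for 95% confidence

Margin of error = z* · σ/√n = 1.960 · 10.0/√36 = 3.27

CI: (20.0 - 3.27, 20.0 + 3.27) = (16.73, 23.27)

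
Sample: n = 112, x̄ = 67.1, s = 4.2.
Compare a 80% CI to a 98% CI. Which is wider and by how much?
98% CI is wider by 0.85

df = 111
80% CI: t* = 1.289, (66.59, 67.61), width = 2 · t* · s/√n = 1.02
98% CI: t* = 2.360, (66.16, 68.04), width = 2 · t* · s/√n = 1.87

The 98% CI is wider by 1.87 - 1.02 = 0.85.
Higher confidence requires a wider interval.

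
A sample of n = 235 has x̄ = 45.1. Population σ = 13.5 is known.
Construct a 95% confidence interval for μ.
(43.37, 46.83)

z-interval (σ known):
z* = 1.960 for 95% confidence

Margin of error = z* · σ/√n = 1.960 · 13.5/√235 = 1.73

CI: (45.1 - 1.73, 45.1 + 1.73) = (43.37, 46.83)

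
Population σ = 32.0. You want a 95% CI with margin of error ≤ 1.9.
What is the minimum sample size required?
n ≥ 1090

For margin E ≤ 1.9:
n ≥ (z* · σ / E)²
n ≥ (1.960 · 32.0 / 1.9)²
n ≥ 1089.69

Minimum n = 1090 (rounding up)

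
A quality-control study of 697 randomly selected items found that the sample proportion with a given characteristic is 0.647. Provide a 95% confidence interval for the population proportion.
(0.612, 0.682)

Proportion CI:
SE = √(p̂(1-p̂)/n) = √(0.647 · 0.353 / 697) = 0.01810

z* = 1.960
Margin = z* · SE = 1.960 · 0.01810 = 0.0355

CI: 0.647 ± 0.0355 = (0.612, 0.682)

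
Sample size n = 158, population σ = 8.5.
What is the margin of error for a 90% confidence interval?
Margin of error = 1.11

Margin of error = z* · σ/√n
= 1.645 · 8.5/√158
= 1.645 · 8.5/12.5698
= 1.11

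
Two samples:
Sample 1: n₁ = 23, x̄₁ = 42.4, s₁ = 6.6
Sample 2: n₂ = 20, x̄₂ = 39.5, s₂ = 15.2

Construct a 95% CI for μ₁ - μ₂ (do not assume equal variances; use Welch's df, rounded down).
(-4.65, 10.45)

Difference: x̄₁ - x̄₂ = 2.90
SE = √(s₁²/n₁ + s₂²/n₂) = √(6.6²/23 + 15.2²/20) = 3.6669
df = 25.16 → 25 (Welch–Satterthwaite, rounded down)
t* = 2.060

CI: 2.90 ± 2.060 · 3.6669 = 2.90 ± 7.55 = (-4.65, 10.45)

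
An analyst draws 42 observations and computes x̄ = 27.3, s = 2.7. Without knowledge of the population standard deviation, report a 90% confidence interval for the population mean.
(26.60, 28.00)

t-interval (σ unknown):
df = n - 1 = 41
t* = 1.683 for 90% confidence

Margin of error = t* · s/√n = 1.683 · 2.7/√42 = 0.70

CI: (26.60, 28.00)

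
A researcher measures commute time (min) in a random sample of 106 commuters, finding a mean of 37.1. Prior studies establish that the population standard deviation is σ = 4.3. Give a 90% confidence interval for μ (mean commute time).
(36.41, 37.79)

z-interval (σ known):
z* = 1.645 for 90% confidence

Margin of error = z* · σ/√n = 1.645 · 4.3/√106 = 0.69

CI: (37.1 - 0.69, 37.1 + 0.69) = (36.41, 37.79)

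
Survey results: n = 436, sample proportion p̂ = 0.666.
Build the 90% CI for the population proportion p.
(0.629, 0.703)

Proportion CI:
SE = √(p̂(1-p̂)/n) = √(0.666 · 0.334 / 436) = 0.02259

z* = 1.645
Margin = z* · SE = 1.645 · 0.02259 = 0.0372

CI: 0.666 ± 0.0372 = (0.629, 0.703)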